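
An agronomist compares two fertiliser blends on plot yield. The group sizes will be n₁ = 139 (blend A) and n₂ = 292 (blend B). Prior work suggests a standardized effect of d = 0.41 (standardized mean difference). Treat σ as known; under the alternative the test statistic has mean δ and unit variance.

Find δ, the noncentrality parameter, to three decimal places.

The noncentrality parameter scales effect size by the design's sample-size factor: δ = d / √(1/n₁ + 1/n₂) = 0.41 / √(1/139 + 1/292) = 3.9787

δ ≈ 3.979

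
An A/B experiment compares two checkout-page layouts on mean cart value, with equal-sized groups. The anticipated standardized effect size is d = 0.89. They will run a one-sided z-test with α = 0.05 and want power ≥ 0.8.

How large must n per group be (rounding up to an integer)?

n = 16 per group

For power 0.8 need Φ(δ − z_{0.05}) = 0.8, so δ = z_{0.05} + z_{0.20} = 1.645 + 0.842 = 2.486.
δ = d·√(n/2) ⇒ n = 2(δ/d)² = 2 × (2.486 / 0.89)² = 15.61.
Rounding up, n = 16 per group.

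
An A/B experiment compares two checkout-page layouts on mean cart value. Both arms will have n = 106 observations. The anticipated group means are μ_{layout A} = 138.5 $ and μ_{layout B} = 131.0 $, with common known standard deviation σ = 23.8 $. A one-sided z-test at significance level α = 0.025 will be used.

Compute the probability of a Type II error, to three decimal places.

Standardized effect: d = |μ_{layout A} − μ_{layout B}| / σ = |138.5 − 131.0| / 23.8 = 0.3151
Noncentrality parameter: λ = d·√(n/2) = 0.3151 × √(106/2) = 2.2942
Critical value for a one-sided test at α = 0.025: z_α = 1.960.
Power = P(Z > 1.960 − λ) = Φ(0.334) = 0.6309.
Type II error: β = 1 − power = 1 − 0.6309 = 0.3691.

β ≈ 0.369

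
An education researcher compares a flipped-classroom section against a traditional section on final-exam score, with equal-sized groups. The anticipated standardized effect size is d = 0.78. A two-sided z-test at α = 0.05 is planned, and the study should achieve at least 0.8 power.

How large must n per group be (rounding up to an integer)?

For power 0.8 need Φ(δ − z_{0.025}) = 0.8, so δ = z_{0.025} + z_{0.20} = 1.960 + 0.842 = 2.802.
(Ignoring the negligible lower-tail rejection probability gives the usual closed-form inversion.)
δ = d·√(n/2) ⇒ n = 2(δ/d)² = 2 × (2.802 / 0.78)² = 25.80.
Round up to the next whole unit.

n = 26 per group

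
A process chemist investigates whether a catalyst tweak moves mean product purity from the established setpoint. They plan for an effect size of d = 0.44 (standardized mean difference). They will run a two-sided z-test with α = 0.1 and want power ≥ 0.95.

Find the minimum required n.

For power 0.95 need Φ(δ − z_{0.05}) = 0.95, so δ = z_{0.05} + z_{0.05} = 1.645 + 1.645 = 3.290.
(For δ > 0 the lower-tail rejection region contributes negligibly to power, so the one-term inversion is standard.)
δ = d·√n ⇒ n = (δ/d)² = (3.290 / 0.44)² = 55.90.
Rounding up, n = 56.

n = 56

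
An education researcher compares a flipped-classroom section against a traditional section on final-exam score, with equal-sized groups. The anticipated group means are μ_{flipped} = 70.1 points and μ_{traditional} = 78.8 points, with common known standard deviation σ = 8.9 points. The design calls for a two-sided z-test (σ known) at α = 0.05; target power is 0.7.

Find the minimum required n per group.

Standardized effect: d = |μ_{flipped} − μ_{traditional}| / σ = |70.1 − 78.8| / 8.9 = 0.9775
Set Φ(δ − 1.960) = 0.7; then δ − 1.960 = Φ⁻¹(0.7) = 0.524, giving δ = 2.484.
(Ignoring the negligible lower-tail rejection probability gives the usual closed-form inversion.)
δ = d·√(n/2) ⇒ n = 2(δ/d)² = 2 × (2.484 / 0.9775)² = 12.92.
Rounding up, n = 13 per group.

n = 13 per group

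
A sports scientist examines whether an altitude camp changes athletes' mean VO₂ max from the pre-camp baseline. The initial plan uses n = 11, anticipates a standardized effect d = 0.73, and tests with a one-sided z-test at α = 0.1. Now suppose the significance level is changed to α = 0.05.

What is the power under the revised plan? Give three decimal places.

Power ≈ 0.781

δ = d·√n = 0.73 × √11 = 2.4211 (unchanged). New critical value: z_{0.05} = 1.645.
Revised power = Φ(δ − 1.645) = Φ(0.776) = 0.7812.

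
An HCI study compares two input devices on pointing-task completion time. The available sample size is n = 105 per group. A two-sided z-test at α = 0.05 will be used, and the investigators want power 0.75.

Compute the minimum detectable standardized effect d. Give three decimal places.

Need Φ(δ − 1.960) = 0.75, so δ = 1.960 + 0.674 = 2.634.
(The second rejection-region term Φ(−δ − z_{α/2}) is negligible and dropped.)
δ = d·√(n/2) ⇒ d = δ/√(n/2) = 2.634/√(105/2) = 0.3636.

d ≈ 0.364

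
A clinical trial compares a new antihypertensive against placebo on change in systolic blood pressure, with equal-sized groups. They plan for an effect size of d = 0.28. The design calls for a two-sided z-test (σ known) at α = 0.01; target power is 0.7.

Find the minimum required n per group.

n = 246 per group

For power 0.7 need Φ(δ − z_{0.005}) = 0.7, so δ = z_{0.005} + z_{0.30} = 2.576 + 0.524 = 3.100.
(Ignoring the negligible lower-tail rejection probability gives the usual closed-form inversion.)
δ = d·√(n/2) ⇒ n = 2(δ/d)² = 2 × (3.100 / 0.28)² = 245.19.
Rounding up, n = 246 per group.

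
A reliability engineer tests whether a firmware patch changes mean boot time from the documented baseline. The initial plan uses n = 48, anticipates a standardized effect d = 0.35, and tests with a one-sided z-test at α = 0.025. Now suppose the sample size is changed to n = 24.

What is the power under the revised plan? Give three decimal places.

With n = 24: δ = d·√n = 0.35 × √24 = 1.7146. Critical value z_{0.025} = 1.960.
Revised power = P(Z > 1.960 − δ) = Φ(-0.245) = 0.4031.

Power ≈ 0.403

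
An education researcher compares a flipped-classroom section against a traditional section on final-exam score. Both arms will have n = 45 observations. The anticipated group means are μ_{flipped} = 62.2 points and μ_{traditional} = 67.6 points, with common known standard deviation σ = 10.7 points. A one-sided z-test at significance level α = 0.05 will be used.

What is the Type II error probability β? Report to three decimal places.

β ≈ 0.227

Standardized effect: d = |μ_{flipped} − μ_{traditional}| / σ = |62.2 − 67.6| / 10.7 = 0.5047
Noncentrality parameter: δ = d·√(n/2) = 0.5047 × √(45/2) = 2.3939
Critical value for a one-sided test at α = 0.05: z_α = 1.645.
Power = P(Z > 1.645 − δ) = Φ(0.749) = 0.7731.
Type II error: β = 1 − power = 1 − 0.7731 = 0.2269.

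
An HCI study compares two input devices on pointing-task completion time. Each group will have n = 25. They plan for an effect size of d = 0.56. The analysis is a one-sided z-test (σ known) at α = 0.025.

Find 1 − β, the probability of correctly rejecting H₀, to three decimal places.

Noncentrality parameter: δ = d·√(n/2) = 0.56 × √(25/2) = 1.9799
One-sided α = 0.025 → critical value z_{0.025} = 1.960.
Power = P(Z > 1.960 − δ) = Φ(0.020) = 0.5080.

Power ≈ 0.508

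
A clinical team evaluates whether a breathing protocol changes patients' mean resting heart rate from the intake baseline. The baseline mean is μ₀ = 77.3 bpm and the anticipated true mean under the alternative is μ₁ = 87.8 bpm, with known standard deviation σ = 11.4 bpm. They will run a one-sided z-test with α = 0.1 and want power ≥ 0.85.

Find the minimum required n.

n = 7

Standardized effect: d = |μ₁ − μ₀| / σ = |87.8 − 77.3| / 11.4 = 0.9211
Set Φ(δ − 1.282) = 0.85; then δ − 1.282 = Φ⁻¹(0.85) = 1.036, giving δ = 2.318.
δ = d·√n ⇒ n = (δ/d)² = (2.318 / 0.9211)² = 6.33.
Rounding up, n = 7.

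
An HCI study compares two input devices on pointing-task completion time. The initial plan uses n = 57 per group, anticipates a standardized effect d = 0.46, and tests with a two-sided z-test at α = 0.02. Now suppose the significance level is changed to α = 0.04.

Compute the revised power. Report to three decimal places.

Power ≈ 0.656

δ = d·√(n/2) = 0.46 × √(57/2) = 2.4557 (unchanged). New critical value: z_{0.02} = 2.054.
Revised power = Φ(δ − 2.054) + Φ(−δ − 2.054) = Φ(0.402) + Φ(-4.509) = 0.6562 + 0.0000 = 0.6562.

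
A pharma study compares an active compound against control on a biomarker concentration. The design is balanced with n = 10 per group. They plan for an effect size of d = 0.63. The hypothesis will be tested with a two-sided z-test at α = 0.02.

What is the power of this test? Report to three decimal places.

Power ≈ 0.180

Noncentrality parameter: δ = d·√(n/2) = 0.63 × √(10/2) = 1.4087
Critical value for a two-sided test at α = 0.02: z_{α/2} = 2.326.
Power = Φ(δ − 2.326) + Φ(−δ − 2.326) = Φ(-0.918) + Φ(-3.735) = 0.1794 + 0.0001 = 0.1795.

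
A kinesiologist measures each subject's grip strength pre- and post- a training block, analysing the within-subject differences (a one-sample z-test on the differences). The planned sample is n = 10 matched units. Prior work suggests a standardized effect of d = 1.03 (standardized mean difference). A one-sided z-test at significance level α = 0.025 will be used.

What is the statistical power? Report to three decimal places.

Noncentrality parameter: δ = d·√n = 1.03 × √10 = 3.2571
Critical value for a one-sided test at α = 0.025: z_α = 1.960.
Power = Φ(δ − 1.960) = Φ(1.297) = 0.9027.

Power ≈ 0.903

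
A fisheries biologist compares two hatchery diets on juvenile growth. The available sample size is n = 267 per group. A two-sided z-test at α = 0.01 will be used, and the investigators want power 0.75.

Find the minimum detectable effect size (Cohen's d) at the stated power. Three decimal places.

Need Φ(δ − 2.576) = 0.75, so δ = 2.576 + 0.674 = 3.250.
(Lower-tail contribution to power is negligible for δ > 0.)
δ = d·√(n/2) ⇒ d = δ/√(n/2) = 3.250/√(267/2) = 0.2813.

d ≈ 0.281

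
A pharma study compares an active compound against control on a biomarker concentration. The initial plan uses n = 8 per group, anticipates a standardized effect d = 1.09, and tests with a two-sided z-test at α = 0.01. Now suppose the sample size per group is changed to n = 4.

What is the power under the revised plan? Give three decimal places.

With n = 4 per group: δ = d·√(n/2) = 1.09 × √(4/2) = 1.5415. Critical value z_{0.005} = 2.576.
Revised power = Φ(δ − 2.576) + Φ(−δ − 2.576) = Φ(-1.034) + Φ(-4.117) = 0.1505 + 0.0000 = 0.1505.

Power ≈ 0.151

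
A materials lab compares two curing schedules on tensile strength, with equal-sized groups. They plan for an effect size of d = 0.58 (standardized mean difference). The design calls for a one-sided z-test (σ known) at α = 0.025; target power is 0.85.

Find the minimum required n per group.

n = 54 per group

Set Φ(δ − 1.960) = 0.85; then δ − 1.960 = Φ⁻¹(0.85) = 1.036, giving δ = 2.996.
δ = d·√(n/2) ⇒ n = 2(δ/d)² = 2 × (2.996 / 0.58)² = 53.38.
Rounding up, n = 54 per group.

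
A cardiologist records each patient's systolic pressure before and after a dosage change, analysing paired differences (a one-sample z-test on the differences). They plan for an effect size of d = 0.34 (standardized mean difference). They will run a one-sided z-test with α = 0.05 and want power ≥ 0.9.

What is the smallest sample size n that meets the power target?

Set Φ(δ − 1.645) = 0.9; then δ − 1.645 = Φ⁻¹(0.9) = 1.282, giving δ = 2.926.
δ = d·√n ⇒ n = (δ/d)² = (2.926 / 0.34)² = 74.08.
Rounding up, n = 75.

n = 75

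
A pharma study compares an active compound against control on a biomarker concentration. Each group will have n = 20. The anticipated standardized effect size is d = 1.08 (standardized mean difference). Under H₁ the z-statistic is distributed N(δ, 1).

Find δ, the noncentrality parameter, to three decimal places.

δ ≈ 3.415

The noncentrality parameter scales effect size by the design's sample-size factor: δ = d·√(n/2) = 1.08 × √(20/2) = 3.4153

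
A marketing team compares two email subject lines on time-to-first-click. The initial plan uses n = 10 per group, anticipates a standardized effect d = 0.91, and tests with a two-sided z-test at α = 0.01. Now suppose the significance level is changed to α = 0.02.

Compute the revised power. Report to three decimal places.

Power ≈ 0.385

δ = d·√(n/2) = 0.91 × √(10/2) = 2.0348 (unchanged). New critical value: z_{0.01} = 2.326.
Revised power = Φ(δ − 2.326) + Φ(−δ − 2.326) = Φ(-0.292) + Φ(-4.361) = 0.3853 + 0.0000 = 0.3853.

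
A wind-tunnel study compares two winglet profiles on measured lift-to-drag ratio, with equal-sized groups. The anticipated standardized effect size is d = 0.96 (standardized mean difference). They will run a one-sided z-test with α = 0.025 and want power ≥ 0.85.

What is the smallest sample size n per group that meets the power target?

For power 0.85 need Φ(δ − z_{0.025}) = 0.85, so δ = z_{0.025} + z_{0.15} = 1.960 + 1.036 = 2.996.
δ = d·√(n/2) ⇒ n = 2(δ/d)² = 2 × (2.996 / 0.96)² = 19.48.
Round up to the next whole unit.

n = 20 per group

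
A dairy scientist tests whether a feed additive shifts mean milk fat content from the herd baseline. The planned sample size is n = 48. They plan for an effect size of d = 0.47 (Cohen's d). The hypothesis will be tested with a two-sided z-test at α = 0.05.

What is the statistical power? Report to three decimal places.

Power ≈ 0.903

Noncentrality parameter: δ = d·√n = 0.47 × √48 = 3.2563
Two-sided α = 0.05 → critical value z_{0.025} = 1.960.
Power = Φ(δ − 1.960) + Φ(−δ − 1.960) = Φ(1.296) + Φ(-5.216) = 0.9026 + 0.0000 = 0.9026.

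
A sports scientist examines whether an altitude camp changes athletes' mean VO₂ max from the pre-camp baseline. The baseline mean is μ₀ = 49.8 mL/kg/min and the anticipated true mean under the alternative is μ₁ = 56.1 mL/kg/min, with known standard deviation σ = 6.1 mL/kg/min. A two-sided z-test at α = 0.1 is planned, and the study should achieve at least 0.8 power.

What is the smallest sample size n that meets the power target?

n = 6

Standardized effect: d = |μ₁ − μ₀| / σ = |56.1 − 49.8| / 6.1 = 1.0328
Set Φ(δ − 1.645) = 0.8; then δ − 1.645 = Φ⁻¹(0.8) = 0.842, giving δ = 2.486.
(Ignoring the negligible lower-tail rejection probability gives the usual closed-form inversion.)
δ = d·√n ⇒ n = (δ/d)² = (2.486 / 1.0328)² = 5.80.
Rounding up, n = 6.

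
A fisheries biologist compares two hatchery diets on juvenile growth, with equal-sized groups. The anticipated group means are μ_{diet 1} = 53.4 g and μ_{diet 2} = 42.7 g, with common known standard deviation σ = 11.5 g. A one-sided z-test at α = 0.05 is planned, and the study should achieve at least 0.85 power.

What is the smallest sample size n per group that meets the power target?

Standardized effect: d = |μ_{diet 1} − μ_{diet 2}| / σ = |53.4 − 42.7| / 11.5 = 0.9304
For power 0.85 need Φ(δ − z_{0.05}) = 0.85, so δ = z_{0.05} + z_{0.15} = 1.645 + 1.036 = 2.681.
δ = d·√(n/2) ⇒ n = 2(δ/d)² = 2 × (2.681 / 0.9304)² = 16.61.
Round up to the next whole unit.

n = 17 per group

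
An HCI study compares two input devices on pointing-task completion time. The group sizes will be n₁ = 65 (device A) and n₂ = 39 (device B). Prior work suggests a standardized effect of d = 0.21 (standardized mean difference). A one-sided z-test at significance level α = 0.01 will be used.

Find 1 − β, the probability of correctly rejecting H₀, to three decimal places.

Power ≈ 0.099

Noncentrality parameter: δ = d / √(1/n₁ + 1/n₂) = 0.21 / √(1/65 + 1/39) = 1.0368
Critical value for a one-sided test at α = 0.01: z_α = 2.326.
Power = P(Z > 2.326 − δ) = Φ(-1.290) = 0.0986.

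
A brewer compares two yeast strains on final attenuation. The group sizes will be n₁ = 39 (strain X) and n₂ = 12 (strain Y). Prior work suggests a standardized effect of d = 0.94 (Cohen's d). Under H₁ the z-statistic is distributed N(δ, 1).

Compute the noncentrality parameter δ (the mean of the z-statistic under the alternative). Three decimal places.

δ ≈ 2.848

The noncentrality parameter scales effect size by the design's sample-size factor: δ = d / √(1/n₁ + 1/n₂) = 0.94 / √(1/39 + 1/12) = 2.8475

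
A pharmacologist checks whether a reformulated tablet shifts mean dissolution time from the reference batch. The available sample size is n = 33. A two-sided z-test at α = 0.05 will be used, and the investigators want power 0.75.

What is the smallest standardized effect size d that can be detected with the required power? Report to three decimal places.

Required noncentrality: δ = z_{0.025} + z_{0.25} = 1.960 + 0.674 = 2.634.
(The second rejection-region term Φ(−δ − z_{α/2}) is negligible and dropped.)
δ = d·√n ⇒ d = δ/√n = 2.634/√33 = 0.4586.

d ≈ 0.459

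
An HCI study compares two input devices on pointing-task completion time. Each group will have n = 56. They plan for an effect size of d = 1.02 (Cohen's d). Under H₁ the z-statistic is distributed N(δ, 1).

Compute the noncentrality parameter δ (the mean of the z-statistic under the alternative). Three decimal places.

δ ≈ 5.397

The noncentrality parameter scales effect size by the design's sample-size factor: δ = d·√(n/2) = 1.02 × √(56/2) = 5.3973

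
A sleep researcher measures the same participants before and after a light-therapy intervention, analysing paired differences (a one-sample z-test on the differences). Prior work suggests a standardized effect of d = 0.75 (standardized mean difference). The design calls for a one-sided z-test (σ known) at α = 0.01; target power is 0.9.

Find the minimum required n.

Set Φ(δ − 2.326) = 0.9; then δ − 2.326 = Φ⁻¹(0.9) = 1.282, giving δ = 3.608.
δ = d·√n ⇒ n = (δ/d)² = (3.608 / 0.75)² = 23.14.
Rounding up, n = 24.

n = 24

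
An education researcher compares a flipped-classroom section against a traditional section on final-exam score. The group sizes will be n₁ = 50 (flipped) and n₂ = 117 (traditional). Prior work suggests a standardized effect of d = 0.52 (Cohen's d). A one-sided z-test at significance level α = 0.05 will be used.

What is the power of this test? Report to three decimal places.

Noncentrality parameter: δ = d / √(1/n₁ + 1/n₂) = 0.52 / √(1/50 + 1/117) = 3.0777
One-sided α = 0.05 → critical value z_{0.05} = 1.645.
Power = P(Z > 1.645 − δ) = Φ(1.433) = 0.9240.

Power ≈ 0.924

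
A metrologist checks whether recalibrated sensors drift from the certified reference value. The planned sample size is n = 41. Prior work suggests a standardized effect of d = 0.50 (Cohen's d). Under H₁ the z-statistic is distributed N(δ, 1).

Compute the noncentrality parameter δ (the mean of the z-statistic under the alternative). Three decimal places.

The noncentrality parameter scales effect size by the design's sample-size factor: δ = d·√n = 0.50 × √41 = 3.2016

δ ≈ 3.202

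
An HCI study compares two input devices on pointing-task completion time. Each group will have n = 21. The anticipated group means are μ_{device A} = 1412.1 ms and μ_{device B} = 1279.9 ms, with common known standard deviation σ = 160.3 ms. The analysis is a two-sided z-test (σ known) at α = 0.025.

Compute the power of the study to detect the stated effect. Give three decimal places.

Standardized effect: d = |μ_{device A} − μ_{device B}| / σ = |1412.1 − 1279.9| / 160.3 = 0.8247
Noncentrality parameter: δ = d·√(n/2) = 0.8247 × √(21/2) = 2.6723
Critical value for a two-sided test at α = 0.025: z_{α/2} = 2.241.
Power = Φ(δ − 2.241) + Φ(−δ − 2.241) = Φ(0.431) + Φ(-4.914) = 0.6667 + 0.0000 = 0.6667.

Power ≈ 0.667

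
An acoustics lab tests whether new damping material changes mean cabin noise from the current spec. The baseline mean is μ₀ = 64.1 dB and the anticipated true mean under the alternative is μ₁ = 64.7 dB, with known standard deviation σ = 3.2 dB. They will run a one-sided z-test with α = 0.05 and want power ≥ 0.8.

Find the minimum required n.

n = 176

Standardized effect: d = |μ₁ − μ₀| / σ = |64.7 − 64.1| / 3.2 = 0.1875
For power 0.8 need Φ(δ − z_{0.05}) = 0.8, so δ = z_{0.05} + z_{0.20} = 1.645 + 0.842 = 2.486.
δ = d·√n ⇒ n = (δ/d)² = (2.486 / 0.1875)² = 175.86.
Rounding up, n = 176.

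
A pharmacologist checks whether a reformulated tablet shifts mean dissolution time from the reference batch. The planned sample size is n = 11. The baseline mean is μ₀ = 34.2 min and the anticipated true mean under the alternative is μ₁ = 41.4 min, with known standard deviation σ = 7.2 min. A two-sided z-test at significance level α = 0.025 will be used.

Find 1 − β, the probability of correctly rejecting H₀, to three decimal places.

Power ≈ 0.859

Standardized effect: d = |μ₁ − μ₀| / σ = |41.4 − 34.2| / 7.2 = 1.0000
Noncentrality parameter: δ = d·√n = 1.0000 × √11 = 3.3166
Two-sided α = 0.025 → critical value z_{0.0125} = 2.241.
Power = Φ(δ − 2.241) + Φ(−δ − 2.241) = Φ(1.075) + Φ(-5.558) = 0.8589 + 0.0000 = 0.8589.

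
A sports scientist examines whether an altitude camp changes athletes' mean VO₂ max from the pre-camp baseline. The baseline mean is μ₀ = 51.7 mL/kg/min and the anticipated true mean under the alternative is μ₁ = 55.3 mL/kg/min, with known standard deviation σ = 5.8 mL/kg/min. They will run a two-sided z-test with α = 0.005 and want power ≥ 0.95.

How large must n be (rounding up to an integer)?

n = 52

Standardized effect: d = |μ₁ − μ₀| / σ = |55.3 − 51.7| / 5.8 = 0.6207
For power 0.95 need Φ(δ − z_{0.0025}) = 0.95, so δ = z_{0.0025} + z_{0.05} = 2.807 + 1.645 = 4.452.
(The Φ(−δ − z_{α/2}) term is vanishingly small for δ > 0 and is dropped in the standard sample-size formula.)
δ = d·√n ⇒ n = (δ/d)² = (4.452 / 0.6207)² = 51.44.
Round up to the next whole unit.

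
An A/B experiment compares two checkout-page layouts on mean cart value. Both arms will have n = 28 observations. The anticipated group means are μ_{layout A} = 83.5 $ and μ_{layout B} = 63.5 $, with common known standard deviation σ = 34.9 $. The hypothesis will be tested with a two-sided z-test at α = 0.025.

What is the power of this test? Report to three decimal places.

Power ≈ 0.461

Standardized effect: d = |μ_{layout A} − μ_{layout B}| / σ = |83.5 − 63.5| / 34.9 = 0.5731
Noncentrality parameter: δ = d·√(n/2) = 0.5731 × √(28/2) = 2.1442
Two-sided α = 0.025 → critical value z_{0.0125} = 2.241.
Power = Φ(δ − 2.241) + Φ(−δ − 2.241) = Φ(-0.097) + Φ(-4.386) = 0.4613 + 0.0000 = 0.4613.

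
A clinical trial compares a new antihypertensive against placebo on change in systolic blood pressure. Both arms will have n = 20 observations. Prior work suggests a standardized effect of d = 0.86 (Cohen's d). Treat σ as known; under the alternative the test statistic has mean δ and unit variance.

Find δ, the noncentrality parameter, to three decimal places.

δ = d·√(n/2) = 0.86 × √(20/2) = 2.7196

δ ≈ 2.720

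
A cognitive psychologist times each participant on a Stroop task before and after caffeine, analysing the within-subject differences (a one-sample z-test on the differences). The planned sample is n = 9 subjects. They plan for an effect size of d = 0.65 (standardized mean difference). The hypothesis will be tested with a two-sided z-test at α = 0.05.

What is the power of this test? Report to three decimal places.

Power ≈ 0.496

Noncentrality parameter: δ = d·√n = 0.65 × √9 = 1.9500
Critical value for a two-sided test at α = 0.05: z_{α/2} = 1.960.
Power = Φ(δ − 1.960) + Φ(−δ − 1.960) = Φ(-0.010) + Φ(-3.910) = 0.4960 + 0.0000 = 0.4961.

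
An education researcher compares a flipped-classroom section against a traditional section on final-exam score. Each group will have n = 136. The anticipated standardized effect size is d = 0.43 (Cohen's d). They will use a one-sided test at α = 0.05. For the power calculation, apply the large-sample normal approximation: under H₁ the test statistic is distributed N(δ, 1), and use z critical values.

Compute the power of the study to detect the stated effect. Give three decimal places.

Power ≈ 0.971

Noncentrality parameter: δ = d·√(n/2) = 0.43 × √(136/2) = 3.5459
Critical value for a one-sided test at α = 0.05: z_α = 1.645.
Power = P(Z > 1.645 − δ) = Φ(1.901) = 0.9714.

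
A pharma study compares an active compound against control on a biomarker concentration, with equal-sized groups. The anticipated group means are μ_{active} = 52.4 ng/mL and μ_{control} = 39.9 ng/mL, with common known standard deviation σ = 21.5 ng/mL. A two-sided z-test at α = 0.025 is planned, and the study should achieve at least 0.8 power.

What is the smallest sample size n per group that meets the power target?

n = 57 per group

Standardized effect: d = |μ_{active} − μ_{control}| / σ = |52.4 − 39.9| / 21.5 = 0.5814
Set Φ(δ − 2.241) = 0.8; then δ − 2.241 = Φ⁻¹(0.8) = 0.842, giving δ = 3.083.
(The Φ(−δ − z_{α/2}) term is vanishingly small for δ > 0 and is dropped in the standard sample-size formula.)
δ = d·√(n/2) ⇒ n = 2(δ/d)² = 2 × (3.083 / 0.5814)² = 56.24.
Rounding up, n = 57 per group.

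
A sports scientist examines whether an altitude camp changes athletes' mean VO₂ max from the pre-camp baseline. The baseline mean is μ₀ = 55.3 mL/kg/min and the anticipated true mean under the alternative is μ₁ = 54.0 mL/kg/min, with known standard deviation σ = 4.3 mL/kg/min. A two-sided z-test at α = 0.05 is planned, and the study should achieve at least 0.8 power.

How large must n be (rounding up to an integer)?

Standardized effect: d = |μ₁ − μ₀| / σ = |54.0 − 55.3| / 4.3 = 0.3023
Set Φ(δ − 1.960) = 0.8; then δ − 1.960 = Φ⁻¹(0.8) = 0.842, giving δ = 2.802.
(The Φ(−δ − z_{α/2}) term is vanishingly small for δ > 0 and is dropped in the standard sample-size formula.)
δ = d·√n ⇒ n = (δ/d)² = (2.802 / 0.3023)² = 85.87.
Round up to the next whole unit.

n = 86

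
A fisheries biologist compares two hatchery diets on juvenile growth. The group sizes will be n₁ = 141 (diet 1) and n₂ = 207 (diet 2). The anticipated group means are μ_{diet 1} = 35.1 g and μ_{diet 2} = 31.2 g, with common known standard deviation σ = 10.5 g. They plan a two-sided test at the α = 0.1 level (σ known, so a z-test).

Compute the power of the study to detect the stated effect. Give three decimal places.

Standardized effect: d = |μ_{diet 1} − μ_{diet 2}| / σ = |35.1 − 31.2| / 10.5 = 0.3714
Noncentrality parameter: δ = d / √(1/n₁ + 1/n₂) = 0.3714 / √(1/141 + 1/207) = 3.4016
Two-sided α = 0.1 → critical value z_{0.05} = 1.645.
Power = Φ(δ − 1.645) + Φ(−δ − 1.645) = Φ(1.757) + Φ(-5.046) = 0.9605 + 0.0000 = 0.9605.

Power ≈ 0.961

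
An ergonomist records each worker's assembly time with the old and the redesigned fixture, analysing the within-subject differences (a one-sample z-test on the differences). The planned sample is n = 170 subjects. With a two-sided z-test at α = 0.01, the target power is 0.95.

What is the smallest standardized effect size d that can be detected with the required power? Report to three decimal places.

Required noncentrality: δ = z_{0.005} + z_{0.05} = 2.576 + 1.645 = 4.221.
(Lower-tail contribution to power is negligible for δ > 0.)
δ = d·√n ⇒ d = δ/√n = 4.221/√170 = 0.3237.

d ≈ 0.324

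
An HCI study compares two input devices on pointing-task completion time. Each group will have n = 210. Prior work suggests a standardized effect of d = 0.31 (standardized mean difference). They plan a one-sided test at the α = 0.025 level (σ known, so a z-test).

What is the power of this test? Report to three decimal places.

Power ≈ 0.888

Noncentrality parameter: δ = d·√(n/2) = 0.31 × √(210/2) = 3.1766
Critical value for a one-sided test at α = 0.025: z_α = 1.960.
Power = Φ(δ − 1.960) = Φ(1.217) = 0.8881.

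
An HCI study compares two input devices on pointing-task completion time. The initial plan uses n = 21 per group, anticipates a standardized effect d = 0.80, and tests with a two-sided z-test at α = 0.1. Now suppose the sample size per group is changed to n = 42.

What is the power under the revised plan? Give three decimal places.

With n = 42 per group: δ = d·√(n/2) = 0.80 × √(42/2) = 3.6661. Critical value z_{0.05} = 1.645.
Revised power = Φ(δ − 1.645) + Φ(−δ − 1.645) = Φ(2.021) + Φ(-5.311) = 0.9784 + 0.0000 = 0.9784.

Power ≈ 0.978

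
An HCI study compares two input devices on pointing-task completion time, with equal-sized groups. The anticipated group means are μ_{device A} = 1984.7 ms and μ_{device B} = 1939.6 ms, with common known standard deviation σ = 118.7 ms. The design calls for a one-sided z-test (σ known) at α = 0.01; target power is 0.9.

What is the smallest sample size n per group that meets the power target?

n = 181 per group

Standardized effect: d = |μ_{device A} − μ_{device B}| / σ = |1984.7 − 1939.6| / 118.7 = 0.3799
Set Φ(δ − 2.326) = 0.9; then δ − 2.326 = Φ⁻¹(0.9) = 1.282, giving δ = 3.608.
δ = d·√(n/2) ⇒ n = 2(δ/d)² = 2 × (3.608 / 0.3799)² = 180.34.
Rounding up, n = 181 per group.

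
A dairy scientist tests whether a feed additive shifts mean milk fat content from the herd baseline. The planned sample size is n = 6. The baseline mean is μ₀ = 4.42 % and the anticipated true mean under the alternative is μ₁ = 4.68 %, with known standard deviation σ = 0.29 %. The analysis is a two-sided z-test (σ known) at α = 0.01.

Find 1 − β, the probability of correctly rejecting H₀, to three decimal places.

Standardized effect: d = |μ₁ − μ₀| / σ = |4.68 − 4.42| / 0.29 = 0.8966
Noncentrality parameter: δ = d·√n = 0.8966 × √6 = 2.1961
Critical value for a two-sided test at α = 0.01: z_{α/2} = 2.576.
Power = Φ(δ − 2.576) + Φ(−δ − 2.576) = Φ(-0.380) + Φ(-4.772) = 0.3521 + 0.0000 = 0.3521.

Power ≈ 0.352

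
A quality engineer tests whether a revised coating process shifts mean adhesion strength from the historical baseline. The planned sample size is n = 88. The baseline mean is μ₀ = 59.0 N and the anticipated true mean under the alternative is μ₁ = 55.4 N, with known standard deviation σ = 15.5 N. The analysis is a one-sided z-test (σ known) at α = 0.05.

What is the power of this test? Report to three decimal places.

Standardized effect: d = |μ₁ − μ₀| / σ = |55.4 − 59.0| / 15.5 = 0.2323
Noncentrality parameter: δ = d·√n = 0.2323 × √88 = 2.1788
One-sided α = 0.05 → critical value z_{0.05} = 1.645.
Power = P(Z > 1.645 − δ) = Φ(0.534) = 0.7033.

Power ≈ 0.703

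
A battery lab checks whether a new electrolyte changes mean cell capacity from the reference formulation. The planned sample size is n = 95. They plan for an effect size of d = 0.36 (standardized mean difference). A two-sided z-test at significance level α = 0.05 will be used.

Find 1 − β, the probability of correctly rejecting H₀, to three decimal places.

Power ≈ 0.939

Noncentrality parameter: δ = d·√n = 0.36 × √95 = 3.5088
Critical value for a two-sided test at α = 0.05: z_{α/2} = 1.960.
Power = Φ(δ − 1.960) + Φ(−δ − 1.960) = Φ(1.549) + Φ(-5.469) = 0.9393 + 0.0000 = 0.9393.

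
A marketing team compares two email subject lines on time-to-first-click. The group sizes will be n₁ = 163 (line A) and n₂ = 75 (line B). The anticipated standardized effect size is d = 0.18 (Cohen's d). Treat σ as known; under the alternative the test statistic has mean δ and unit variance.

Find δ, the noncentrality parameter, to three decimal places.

δ ≈ 1.290

δ = d / √(1/n₁ + 1/n₂) = 0.18 / √(1/163 + 1/75) = 1.2901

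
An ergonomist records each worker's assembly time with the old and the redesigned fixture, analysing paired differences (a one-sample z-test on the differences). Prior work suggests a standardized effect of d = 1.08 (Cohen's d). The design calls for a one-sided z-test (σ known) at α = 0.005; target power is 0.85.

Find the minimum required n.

n = 12

For power 0.85 need Φ(δ − z_{0.005}) = 0.85, so δ = z_{0.005} + z_{0.15} = 2.576 + 1.036 = 3.612.
δ = d·√n ⇒ n = (δ/d)² = (3.612 / 1.08)² = 11.19.
Rounding up, n = 12.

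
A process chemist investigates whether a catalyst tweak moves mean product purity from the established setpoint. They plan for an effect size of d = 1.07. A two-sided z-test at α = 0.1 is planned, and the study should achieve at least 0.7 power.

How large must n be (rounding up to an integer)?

Set Φ(δ − 1.645) = 0.7; then δ − 1.645 = Φ⁻¹(0.7) = 0.524, giving δ = 2.169.
(For δ > 0 the lower-tail rejection region contributes negligibly to power, so the one-term inversion is standard.)
δ = d·√n ⇒ n = (δ/d)² = (2.169 / 1.07)² = 4.11.
Round up to the next whole unit.

n = 5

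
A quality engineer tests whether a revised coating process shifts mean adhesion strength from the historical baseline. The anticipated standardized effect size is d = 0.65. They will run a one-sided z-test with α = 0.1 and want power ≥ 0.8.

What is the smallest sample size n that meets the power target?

For power 0.8 need Φ(δ − z_{0.1}) = 0.8, so δ = z_{0.1} + z_{0.20} = 1.282 + 0.842 = 2.123.
δ = d·√n ⇒ n = (δ/d)² = (2.123 / 0.65)² = 10.67.
Round up to the next whole unit.

n = 11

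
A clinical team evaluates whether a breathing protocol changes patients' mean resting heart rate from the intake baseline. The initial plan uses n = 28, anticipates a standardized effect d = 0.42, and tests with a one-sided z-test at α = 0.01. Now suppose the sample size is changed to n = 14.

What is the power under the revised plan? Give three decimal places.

Power ≈ 0.225

With n = 14: δ = d·√n = 0.42 × √14 = 1.5715. Critical value z_{0.01} = 2.326.
Revised power = Φ(δ − 2.326) = Φ(-0.755) = 0.2252.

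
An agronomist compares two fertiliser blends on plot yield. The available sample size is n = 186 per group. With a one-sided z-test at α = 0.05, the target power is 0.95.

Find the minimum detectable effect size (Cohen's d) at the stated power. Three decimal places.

Required noncentrality: δ = z_{0.05} + z_{0.05} = 1.645 + 1.645 = 3.290.
δ = d·√(n/2) ⇒ d = δ/√(n/2) = 3.290/√(186/2) = 0.3411.

d ≈ 0.341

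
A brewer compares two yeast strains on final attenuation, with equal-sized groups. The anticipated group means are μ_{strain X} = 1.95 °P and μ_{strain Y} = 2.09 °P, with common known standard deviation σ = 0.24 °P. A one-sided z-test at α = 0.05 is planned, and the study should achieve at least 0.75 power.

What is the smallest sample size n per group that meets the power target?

Standardized effect: d = |μ_{strain X} − μ_{strain Y}| / σ = |1.95 − 2.09| / 0.24 = 0.5833
For power 0.75 need Φ(δ − z_{0.05}) = 0.75, so δ = z_{0.05} + z_{0.25} = 1.645 + 0.674 = 2.319.
δ = d·√(n/2) ⇒ n = 2(δ/d)² = 2 × (2.319 / 0.5833)² = 31.62.
Round up to the next whole unit.

n = 32 per group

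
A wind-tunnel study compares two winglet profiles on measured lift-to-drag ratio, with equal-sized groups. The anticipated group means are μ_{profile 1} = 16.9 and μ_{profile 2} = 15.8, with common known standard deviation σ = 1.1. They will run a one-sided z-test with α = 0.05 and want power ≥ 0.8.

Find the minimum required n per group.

n = 13 per group

Standardized effect: d = |μ_{profile 1} − μ_{profile 2}| / σ = |16.9 − 15.8| / 1.1 = 1.0000
Set Φ(δ − 1.645) = 0.8; then δ − 1.645 = Φ⁻¹(0.8) = 0.842, giving δ = 2.486.
δ = d·√(n/2) ⇒ n = 2(δ/d)² = 2 × (2.486 / 1.0000)² = 12.37.
Round up to the next whole unit.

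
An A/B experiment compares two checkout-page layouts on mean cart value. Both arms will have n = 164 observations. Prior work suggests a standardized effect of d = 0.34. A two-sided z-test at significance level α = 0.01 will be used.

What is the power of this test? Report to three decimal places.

Power ≈ 0.693

Noncentrality parameter: δ = d·√(n/2) = 0.34 × √(164/2) = 3.0788
Two-sided α = 0.01 → critical value z_{0.005} = 2.576.
Power = Φ(δ − 2.576) + Φ(−δ − 2.576) = Φ(0.503) + Φ(-5.655) = 0.6925 + 0.0000 = 0.6925.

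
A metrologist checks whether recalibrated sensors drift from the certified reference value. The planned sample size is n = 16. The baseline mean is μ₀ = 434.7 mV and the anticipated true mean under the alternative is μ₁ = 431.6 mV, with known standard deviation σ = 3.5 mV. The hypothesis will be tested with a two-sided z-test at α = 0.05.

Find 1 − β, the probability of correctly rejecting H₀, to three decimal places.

Standardized effect: d = |μ₁ − μ₀| / σ = |431.6 − 434.7| / 3.5 = 0.8857
Noncentrality parameter: δ = d·√n = 0.8857 × √16 = 3.5429
Critical value for a two-sided test at α = 0.05: z_{α/2} = 1.960.
Power = Φ(δ − 1.960) + Φ(−δ − 1.960) = Φ(1.583) + Φ(-5.503) = 0.9433 + 0.0000 = 0.9433.

Power ≈ 0.943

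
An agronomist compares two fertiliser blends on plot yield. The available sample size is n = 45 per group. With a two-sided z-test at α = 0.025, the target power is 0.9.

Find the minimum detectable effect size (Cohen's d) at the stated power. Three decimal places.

d ≈ 0.743

Need Φ(δ − 2.241) = 0.9, so δ = 2.241 + 1.282 = 3.523.
(The second rejection-region term Φ(−δ − z_{α/2}) is negligible and dropped.)
δ = d·√(n/2) ⇒ d = δ/√(n/2) = 3.523/√(45/2) = 0.7427.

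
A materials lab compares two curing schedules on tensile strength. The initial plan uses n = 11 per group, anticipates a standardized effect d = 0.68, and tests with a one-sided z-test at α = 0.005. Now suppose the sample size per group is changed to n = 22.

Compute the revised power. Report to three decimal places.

With n = 22 per group: δ = d·√(n/2) = 0.68 × √(22/2) = 2.2553. Critical value z_{0.005} = 2.576.
Revised power = P(Z > 2.576 − δ) = Φ(-0.321) = 0.3743.

Power ≈ 0.374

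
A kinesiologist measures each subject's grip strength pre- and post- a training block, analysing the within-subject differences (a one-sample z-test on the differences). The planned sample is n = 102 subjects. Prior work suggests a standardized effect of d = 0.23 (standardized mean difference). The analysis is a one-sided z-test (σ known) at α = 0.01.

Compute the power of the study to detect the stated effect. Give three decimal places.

Noncentrality parameter: δ = d·√n = 0.23 × √102 = 2.3229
Critical value for a one-sided test at α = 0.01: z_α = 2.326.
Power = Φ(δ − 2.326) = Φ(-0.003) = 0.4986.

Power ≈ 0.499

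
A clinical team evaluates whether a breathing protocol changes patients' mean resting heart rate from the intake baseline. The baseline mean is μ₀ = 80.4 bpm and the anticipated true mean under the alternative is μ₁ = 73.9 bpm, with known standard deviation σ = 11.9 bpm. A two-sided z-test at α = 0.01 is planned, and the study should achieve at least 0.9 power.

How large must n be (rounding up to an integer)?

Standardized effect: d = |μ₁ − μ₀| / σ = |73.9 − 80.4| / 11.9 = 0.5462
Set Φ(δ − 2.576) = 0.9; then δ − 2.576 = Φ⁻¹(0.9) = 1.282, giving δ = 3.857.
(For δ > 0 the lower-tail rejection region contributes negligibly to power, so the one-term inversion is standard.)
δ = d·√n ⇒ n = (δ/d)² = (3.857 / 0.5462)² = 49.87.
Rounding up, n = 50.

n = 50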